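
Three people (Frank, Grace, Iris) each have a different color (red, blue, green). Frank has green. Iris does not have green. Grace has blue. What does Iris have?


From clues:
  Frank → green
  Grace → blue
By elimination, Iris gets the remaining.

red


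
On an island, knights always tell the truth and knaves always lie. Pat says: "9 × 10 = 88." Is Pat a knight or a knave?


Statement: "9 × 10 = 88."
Actual: 9 × 10 = 90
Claimed: 88
Statement is FALSE → Pat lies → Knave

Knave


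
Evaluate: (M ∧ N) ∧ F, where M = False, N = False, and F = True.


M = False, N = False, F = True
Step 1: M ∧ N = False AND False = False
Step 2: False ∧ F = False AND True = False
AND is true only when ALL operands are true.

False


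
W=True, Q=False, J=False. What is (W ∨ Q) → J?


W = True, Q = False, J = False
Expression: (W ∨ Q) → J
Step 1: W ∨ Q = True OR False = True
Step 2: (True) → J = True → False (false only if antecedent True and consequent False) = False

False


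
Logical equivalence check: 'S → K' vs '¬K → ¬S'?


Expression 1: S → K
Expression 2: ¬K → ¬S
Truth table (S K | Expr1 Expr2):
  T T |   T     T
  T F |   F     F
  F T |   T     T
  F F |   T     T
All 4 rows agree, so the expressions are logically equivalent.

Yes


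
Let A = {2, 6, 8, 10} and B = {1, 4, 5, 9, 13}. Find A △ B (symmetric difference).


A = {2, 6, 8, 10}
B = {1, 4, 5, 9, 13}
Operation: symmetric difference
In A only: [2, 6, 8, 10], in B only: [1, 4, 5, 9, 13]

{1, 2, 4, 5, 6, 8, 9, 10, 13}


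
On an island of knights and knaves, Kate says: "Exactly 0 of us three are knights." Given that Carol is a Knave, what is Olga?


Kate claims exactly 0 knights among Kate, Carol, Olga.
Given: Carol is a Knave.

Case 1: Kate is a Knight (tells truth)
  Then exactly 0 of the three are knights.
  Counting Kate, Carol: 1 knight(s) so far. Need -1 more → impossible.
Case 2: Kate is a Knave (lies)
  Then the count is NOT 0.
  If Olga = Knave, count = 0 = 0 → claim would be true, contradicts lie.
  If Olga = Knight, count = 1 ≠ 0 → lie confirmed ✓

Olga is a Knight.

Knight


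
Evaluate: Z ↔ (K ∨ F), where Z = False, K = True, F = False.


Z = False, K = True, F = False
Step 1: K ∨ F = True OR False = True
Step 2: Z ↔ (True): true when both sides have same truth value.
Result: False ↔ True = False

False


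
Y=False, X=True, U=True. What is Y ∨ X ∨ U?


Y = False, X = True, U = True
Expression: Y ∨ X ∨ U
Step 1: Y ∨ X = False OR True = True
Step 2: (True) ∨ U = True OR True = True

True


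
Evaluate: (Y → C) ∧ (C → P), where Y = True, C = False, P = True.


Y = True, C = False, P = True
Step 1: Y → C is false only when Y=True and C=False. Result: False
Step 2: C → P is false only when C=True and P=False. Result: True
Step 3: False ∧ True = False

False


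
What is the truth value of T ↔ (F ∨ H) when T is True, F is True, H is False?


T = True, F = True, H = False
Step 1: F ∨ H = True OR False = True
Step 2: T ↔ (True): true when both sides have same truth value.
Result: True ↔ True = True

True


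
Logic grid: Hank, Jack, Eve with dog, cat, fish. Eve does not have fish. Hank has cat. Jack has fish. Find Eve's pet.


From clues:
  Hank → cat
  Jack → fish
By elimination, Eve gets the remaining.

dog


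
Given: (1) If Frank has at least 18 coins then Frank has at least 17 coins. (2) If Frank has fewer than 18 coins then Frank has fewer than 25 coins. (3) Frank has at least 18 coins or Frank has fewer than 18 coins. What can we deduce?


Constructive dilemma: (P → Q) ∧ (R → S), P ∨ R ⊢ Q ∨ S
Premise 1: Frank has at least 18 coins → Frank has at least 17 coins
Premise 2: Frank has fewer than 18 coins → Frank has fewer than 25 coins
Premise 3: Frank has at least 18 coins ∨ Frank has fewer than 18 coins
Case 1: Assuming Frank has at least 18 coins, then by Premise 1, Frank has at least 17 coins.
Case 2: Assuming Frank has fewer than 18 coins, then by Premise 2, Frank has fewer than 25 coins.
Since one of Frank has at least 18 coins or Frank has fewer than 18 coins must hold, we get Frank has at least 17 coins or Frank has fewer than 25 coins.

Frank has at least 17 coins or Frank has fewer than 25 coins.


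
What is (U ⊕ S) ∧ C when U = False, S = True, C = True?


U = False, S = True, C = True
Step 1: U ⊕ S = False XOR True = True
Step 2: True ∧ C = True AND True = True
XOR true when exactly one of U,S is true; then AND with C.

True


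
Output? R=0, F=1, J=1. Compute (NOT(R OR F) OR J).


R OR F = 1
NOT(1) = 0
0 OR 1 = 1

1


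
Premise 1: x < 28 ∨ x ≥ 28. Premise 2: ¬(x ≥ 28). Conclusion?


Disjunctive syllogism: P ∨ Q, ¬P ⊢ Q
Disjunction: x < 28 ∨ x ≥ 28
We know it is not the case that x ≥ 28.
By disjunctive syllogism, the other disjunct must be true.

x < 28


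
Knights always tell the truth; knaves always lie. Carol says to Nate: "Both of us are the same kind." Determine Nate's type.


Carol says: "Both of us are the same kind."
Case 1: Carol is a Knight (truth-teller)
  Statement is true → they ARE the same → Nate is also a Knight
Case 2: Carol is a Knave (liar)
  Statement is false → they are NOT the same → Nate is a Knight
In both cases, Nate is a Knight.

Knight


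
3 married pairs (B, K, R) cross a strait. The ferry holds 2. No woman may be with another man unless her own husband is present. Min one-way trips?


Label couples B, K, R (H = husband, W = wife).
Counting alone: 6 people, the ferry carries 2 and someone must bring it back, so each round trip nets at most +1 on the far side until the last crossing → at least 9 trips. The jealousy constraint makes 9 impossible; the shortest valid schedule has 11:
1. WB+WK →  (far: WB,WK; near: HB,HK,HR,WR)
2. WB ←       (far: WK; near: HB,HK,HR,WB,WR)
3. WB+WR →  (far: WB,WK,WR; near: HB,HK,HR)
4. WB ←       (far: WK,WR; near: HB,HK,HR,WB)
5. HK+HR →  (far: HK,WK,HR,WR; near: HB,WB)
6. HK+WK ←  (far: HR,WR; near: HB,WB,HK,WK)
7. HB+HK →  (far: HB,HK,HR,WR; near: WB,WK)
8. WR ←       (far: HB,HK,HR; near: WB,WK,WR)
9. WB+WK →  (far: HB,WB,HK,WK,HR; near: WR)
10. HR ←      (far: HB,WB,HK,WK; near: HR,WR)
11. HR+WR → (far: all six; near: empty)
In every state each wife is either with her husband or with no other man.
Minimum trips = 11

11


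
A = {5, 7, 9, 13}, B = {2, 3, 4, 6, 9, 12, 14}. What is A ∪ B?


A = {5, 7, 9, 13}
B = {2, 3, 4, 6, 9, 12, 14}
Operation: union
All elements combined: 2, 3, 4, 5, 6, 7, 9, 12, 13, 14

{2, 3, 4, 5, 6, 7, 9, 12, 13, 14}


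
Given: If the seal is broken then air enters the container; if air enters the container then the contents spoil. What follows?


Hypothetical syllogism: P → Q, Q → R ⊢ P → R
Premise 1: the seal is broken → air enters the container
Premise 2: air enters the container → the contents spoil
Chain the implications: the middle term (air enters the container) links the two.
Conclusion: If the seal is broken, then the contents spoil.

If the seal is broken, then the contents spoil.


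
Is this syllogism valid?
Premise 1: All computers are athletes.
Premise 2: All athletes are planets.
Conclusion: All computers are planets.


Premise 1: All computers are athletes.
Premise 2: All athletes are planets.
Conclusion: All computers are planets.
Barbara syllogism (AAA-1): All A are B, All B are C → All A are C.
Middle term (athletes) distributed in premise 2.

Valid


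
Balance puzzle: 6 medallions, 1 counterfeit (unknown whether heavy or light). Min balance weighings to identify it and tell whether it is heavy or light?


Let n = 6. 12 possibilities (n medallions × lighter/heavier); each weighing has 3 outcomes.
Bound for k weighings: say the first weighing puts j medallions on each pan. If it tips, the 2j weighed medallions remain suspects (each with a known direction) and k-1 weighings give 3^(k-1) outcomes; 3^(k-1) is odd, so 2j ≤ 3^(k-1) - 1. If it balances, the n - 2j unweighed medallions remain with direction unknown: 2(n - 2j) ≤ 3^(k-1) - 1 by the same parity argument. Adding, n ≤ (3^(k-1) - 1) + (3^(k-1) - 1)/2 = (3^k - 3)/2, and the classical three-group strategy achieves this (3 medallions in 2 weighings, 12 in 3, 39 in 4, 120 in 5).
So we need the smallest k with (3^k - 3)/2 ≥ 6.
k = 2: (3^2 - 3)/2 = 3 < 6 ✗
k = 3: (3^3 - 3)/2 = 12 ≥ 6 ✓

3


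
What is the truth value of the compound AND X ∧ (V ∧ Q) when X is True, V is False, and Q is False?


X = True, V = False, Q = False
Step 1: V ∧ Q = False AND False = False
Step 2: X ∧ False = True AND False = False
AND is true only when ALL operands are true.

False


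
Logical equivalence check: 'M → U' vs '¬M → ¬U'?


Expression 1: M → U
Expression 2: ¬M → ¬U
Truth table (M U | Expr1 Expr2):
  T T |   T     T
  T F |   F     T   ← differ
  F T |   T     F   ← differ
  F F |   T     T
Counterexample: M=T, U=F gives Expr1 = F but Expr2 = T, so the expressions are NOT logically equivalent.

No


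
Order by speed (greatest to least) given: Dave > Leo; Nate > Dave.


Constraints: Dave > Leo; Nate > Dave
Method: at each step, the next-highest is the one remaining person who never appears on the smaller side of a constraint between remaining people.
  Step 1: remaining {Leo, Nate, Dave}; on the smaller side: {Leo, Dave} → Nate is next (Nate > Dave).
  Step 2: remaining {Leo, Dave}; on the smaller side: {Leo} → Dave is next (Dave > Leo).
  Step 3: only Leo remains → lowest.
Final ranking (highest to lowest):

Nate > Dave > Leo


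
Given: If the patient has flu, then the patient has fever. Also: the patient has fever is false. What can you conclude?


Modus tollens: P → Q, ¬Q ⊢ ¬P
P: the patient has flu
Q: the patient has fever
We have P → Q and Q is false.
By modus tollens, P must be false.

It is not the case that the patient has flu


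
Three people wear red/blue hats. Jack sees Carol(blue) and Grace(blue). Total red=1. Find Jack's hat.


Total red = 1, seen red = 0
Own red = 1 - 0 = 1
Jack's hat is red.

red


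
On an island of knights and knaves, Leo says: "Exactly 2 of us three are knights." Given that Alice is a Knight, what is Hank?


Leo claims exactly 2 knights among Leo, Alice, Hank.
Given: Alice is a Knight.

Case 1: Leo is a Knight (tells truth)
  Then exactly 2 of the three are knights.
  Counting Leo, Alice: 2 knight(s) so far. Need 0 more → Hank = Knave.
Case 2: Leo is a Knave (lies)
  Then the count is NOT 2.
  If Hank = Knight, count = 2 = 2 → claim would be true, contradicts lie.
  If Hank = Knave, count = 1 ≠ 2 → lie confirmed ✓

Hank is a Knave.

Knave


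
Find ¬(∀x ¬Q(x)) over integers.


Original: ∀x ¬Q(x)
Rule: ¬∀→∃, ¬∃→∀, negate predicate.
Negation: ∃x Q(x)

∃x Q(x)


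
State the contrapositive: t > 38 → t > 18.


Original: If t > 38, then t > 18
Contrapositive: If ¬Q, then ¬P
Negate Q: not (t > 18)
Negate P: not (t > 38)

If not (t > 18), then not (t > 38).


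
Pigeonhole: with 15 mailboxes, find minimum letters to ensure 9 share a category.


Pigeonhole: to guarantee k in one of n categories, need (k-1)×n + 1.
k = 9, n = 15
Minimum = (9-1) × 15 + 1 = 8 × 15 + 1

121


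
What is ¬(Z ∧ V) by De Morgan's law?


De Morgan's law: ¬(P ∧ Q) ≡ ¬P ∨ ¬Q
¬(Z ∧ V) = ¬Z ∨ ¬V

¬Z ∨ ¬V


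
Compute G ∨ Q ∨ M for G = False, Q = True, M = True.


G = False, Q = True, M = True
Step 1: G ∨ Q = False OR True = True
Step 2: True ∨ M = True OR True = True
OR is true when at least one operand is true.

True


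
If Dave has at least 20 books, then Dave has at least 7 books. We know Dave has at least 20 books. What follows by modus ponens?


Modus ponens: P → Q, P ⊢ Q
P: Dave has at least 20 books
Q: Dave has at least 7 books
We have P → Q and P is true.
By modus ponens, Q must be true.

Dave has at least 7 books


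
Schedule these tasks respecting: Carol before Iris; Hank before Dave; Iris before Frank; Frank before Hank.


Constraints: Carol before Iris; Hank before Dave; Iris before Frank; Frank before Hank
Method: repeatedly schedule the remaining task that has no remaining task required before it.
  Step 1: remaining {Hank, Carol, Frank, Iris, Dave}; every task except Carol still has a predecessor pending → schedule Carol.
  Step 2: remaining {Hank, Frank, Iris, Dave}; every task except Iris still has a predecessor pending → schedule Iris.
  Step 3: remaining {Hank, Frank, Dave}; every task except Frank still has a predecessor pending → schedule Frank.
  Step 4: remaining {Hank, Dave}; every task except Hank still has a predecessor pending → schedule Hank.
  Step 5: only Dave remains → schedule Dave.
Resulting order:

Carol → Iris → Frank → Hank → Dave


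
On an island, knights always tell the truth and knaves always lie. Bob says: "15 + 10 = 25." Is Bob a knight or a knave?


Statement: "15 + 10 = 25."
Actual: 15 + 10 = 25
Claimed: 25
Statement is TRUE → Bob tells the truth → Knight

Knight


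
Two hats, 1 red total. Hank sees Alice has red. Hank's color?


Total red = 1, Alice = red
Red accounted for: 1
Remaining for Hank: 0
Hank's hat is blue.

blue


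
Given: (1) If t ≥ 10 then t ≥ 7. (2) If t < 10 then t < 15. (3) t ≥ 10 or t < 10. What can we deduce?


Constructive dilemma: (P → Q) ∧ (R → S), P ∨ R ⊢ Q ∨ S
Premise 1: t ≥ 10 → t ≥ 7
Premise 2: t < 10 → t < 15
Premise 3: t ≥ 10 ∨ t < 10
Case 1: Assuming t ≥ 10, then by Premise 1, t ≥ 7.
Case 2: Assuming t < 10, then by Premise 2, t < 15.
Since one of t ≥ 10 or t < 10 must hold, we get t ≥ 7 or t < 15.

t ≥ 7 or t < 15.


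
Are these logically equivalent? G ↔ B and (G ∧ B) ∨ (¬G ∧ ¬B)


Expression 1: G ↔ B
Expression 2: (G ∧ B) ∨ (¬G ∧ ¬B)
Truth table (G B | Expr1 Expr2):
  T T |   T     T
  T F |   F     F
  F T |   F     F
  F F |   T     T
All 4 rows agree, so the expressions are logically equivalent.

Yes


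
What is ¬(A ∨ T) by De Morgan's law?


De Morgan's law: ¬(P ∨ Q) ≡ ¬P ∧ ¬Q
¬(A ∨ T) = ¬A ∧ ¬T

¬A ∧ ¬T


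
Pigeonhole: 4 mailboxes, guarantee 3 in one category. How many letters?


Pigeonhole: to guarantee k in one of n categories, need (k-1)×n + 1.
k = 3, n = 4
Minimum = (3-1) × 4 + 1 = 2 × 4 + 1

9


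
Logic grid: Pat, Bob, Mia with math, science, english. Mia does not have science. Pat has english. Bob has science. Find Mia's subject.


From clues:
  Bob → science
  Pat → english
By elimination, Mia gets the remaining.

math


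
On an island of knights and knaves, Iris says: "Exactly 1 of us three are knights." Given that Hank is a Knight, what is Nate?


Iris claims exactly 1 knights among Iris, Hank, Nate.
Given: Hank is a Knight.

Case 1: Iris is a Knight (tells truth)
  Then exactly 1 of the three are knights.
  Counting Iris, Hank: 2 knight(s) so far. Need -1 more → impossible.
Case 2: Iris is a Knave (lies)
  Then the count is NOT 1.
  If Nate = Knave, count = 1 = 1 → claim would be true, contradicts lie.
  If Nate = Knight, count = 2 ≠ 1 → lie confirmed ✓

Nate is a Knight.

Knight


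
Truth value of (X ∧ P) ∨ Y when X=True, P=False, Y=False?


X = True, P = False, Y = False
Expression: (X ∧ P) ∨ Y
Step 1: X ∧ P = True AND False = False
Step 2: (False) ∨ Y = False OR False = False

False


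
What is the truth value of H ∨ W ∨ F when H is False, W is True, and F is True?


H = False, W = True, F = True
Step 1: H ∨ W = False OR True = True
Step 2: True ∨ F = True OR True = True
OR is true when at least one operand is true.

True


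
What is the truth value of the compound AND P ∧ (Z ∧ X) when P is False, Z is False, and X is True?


P = False, Z = False, X = True
Step 1: Z ∧ X = False AND True = False
Step 2: P ∧ False = False AND False = False
AND is true only when ALL operands are true.

False


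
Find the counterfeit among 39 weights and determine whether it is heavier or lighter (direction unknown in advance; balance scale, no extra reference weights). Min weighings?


Let n = 39. 78 possibilities (n weights × lighter/heavier); each weighing has 3 outcomes.
Bound for k weighings: say the first weighing puts j weights on each pan. If it tips, the 2j weighed weights remain suspects (each with a known direction) and k-1 weighings give 3^(k-1) outcomes; 3^(k-1) is odd, so 2j ≤ 3^(k-1) - 1. If it balances, the n - 2j unweighed weights remain with direction unknown: 2(n - 2j) ≤ 3^(k-1) - 1 by the same parity argument. Adding, n ≤ (3^(k-1) - 1) + (3^(k-1) - 1)/2 = (3^k - 3)/2, and the classical three-group strategy achieves this (3 weights in 2 weighings, 12 in 3, 39 in 4, 120 in 5).
So we need the smallest k with (3^k - 3)/2 ≥ 39.
k = 3: (3^3 - 3)/2 = 12 < 39 ✗
k = 4: (3^4 - 3)/2 = 39 ≥ 39 ✓

4


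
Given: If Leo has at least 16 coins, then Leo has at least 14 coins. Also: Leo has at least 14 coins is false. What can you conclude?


Modus tollens: P → Q, ¬Q ⊢ ¬P
P: Leo has at least 16 coins
Q: Leo has at least 14 coins
We have P → Q and Q is false.
By modus tollens, P must be false.

It is not the case that Leo has at least 16 coins


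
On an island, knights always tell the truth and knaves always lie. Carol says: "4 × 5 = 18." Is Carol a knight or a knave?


Statement: "4 × 5 = 18."
Actual: 4 × 5 = 20
Claimed: 18
Statement is FALSE → Carol lies → Knave

Knave


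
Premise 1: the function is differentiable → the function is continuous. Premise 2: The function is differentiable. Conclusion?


Modus ponens: P → Q, P ⊢ Q
P: the function is differentiable
Q: the function is continuous
We have P → Q and P is true.
By modus ponens, Q must be true.

The function is continuous


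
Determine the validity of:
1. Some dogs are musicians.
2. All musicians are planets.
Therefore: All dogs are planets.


Premise 1: Some dogs are musicians.
Premise 2: All musicians are planets.
Conclusion: All dogs are planets.
Fallacy: illicit minor. The minor term (dogs) is distributed in the conclusion ('All dogs ...') but undistributed in its premise ('Some dogs are musicians' doesn't cover all dogs).
Only 'Some dogs are planets' follows, not 'All'.

Invalid


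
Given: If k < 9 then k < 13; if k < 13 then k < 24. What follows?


Hypothetical syllogism: P → Q, Q → R ⊢ P → R
Premise 1: k < 9 → k < 13
Premise 2: k < 13 → k < 24
Chain the implications: the middle term (k < 13) links the two.
Conclusion: If k < 9, then k < 24.

If k < 9, then k < 24.


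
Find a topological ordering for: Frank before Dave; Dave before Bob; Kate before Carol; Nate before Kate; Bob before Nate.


Constraints: Frank before Dave; Dave before Bob; Kate before Carol; Nate before Kate; Bob before Nate
Method: repeatedly schedule the remaining task that has no remaining task required before it.
  Step 1: remaining {Frank, Nate, Bob, Dave, Kate, Carol}; every task except Frank still has a predecessor pending → schedule Frank.
  Step 2: remaining {Nate, Bob, Dave, Kate, Carol}; every task except Dave still has a predecessor pending → schedule Dave.
  Step 3: remaining {Nate, Bob, Kate, Carol}; every task except Bob still has a predecessor pending → schedule Bob.
  Step 4: remaining {Nate, Kate, Carol}; every task except Nate still has a predecessor pending → schedule Nate.
  Step 5: remaining {Kate, Carol}; every task except Kate still has a predecessor pending → schedule Kate.
  Step 6: only Carol remains → schedule Carol.
Resulting order:

Frank → Dave → Bob → Nate → Kate → Carol


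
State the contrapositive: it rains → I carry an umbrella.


Original: If it rains, then I carry an umbrella
Contrapositive: If ¬Q, then ¬P
Negate Q: not (I carry an umbrella)
Negate P: not (it rains)

If not (I carry an umbrella), then not (it rains).


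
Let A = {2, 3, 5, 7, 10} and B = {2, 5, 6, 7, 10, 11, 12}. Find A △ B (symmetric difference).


A = {2, 3, 5, 7, 10}
B = {2, 5, 6, 7, 10, 11, 12}
Operation: symmetric difference
In A only: [3], in B only: [6, 11, 12]

{3, 6, 11, 12}


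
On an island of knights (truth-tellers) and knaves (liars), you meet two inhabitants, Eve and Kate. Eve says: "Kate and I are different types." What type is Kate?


Eve says: "Kate and I are different types."
Case 1: Eve is a Knight (truth-teller)
  Statement is true → they ARE different → Kate is a Knave
Case 2: Eve is a Knave (liar)
  Statement is false → they are NOT different → Kate is a Knave
In both cases, Kate is a Knave.

Knave


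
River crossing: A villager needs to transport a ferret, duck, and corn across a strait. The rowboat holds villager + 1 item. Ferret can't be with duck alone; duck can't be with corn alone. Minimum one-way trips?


1. villager+duck → 2. villager ← 3. villager+ferret → 4. villager+duck ← 5. villager+corn → 6. villager ← 7. villager+duck →
Minimum trips = 7

7


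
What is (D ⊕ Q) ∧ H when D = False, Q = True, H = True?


D = False, Q = True, H = True
Step 1: D ⊕ Q = False XOR True = True
Step 2: True ∧ H = True AND True = True
XOR true when exactly one of D,Q is true; then AND with H.

True


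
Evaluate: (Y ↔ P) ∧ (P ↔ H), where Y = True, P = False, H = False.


Y = True, P = False, H = False
Step 1: Y ↔ P is true when Y and P have the same value. Result: False
Step 2: P ↔ H is true when P and H have the same value. Result: True
Step 3: False ∧ True = False

False


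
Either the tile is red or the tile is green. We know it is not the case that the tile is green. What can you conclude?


Disjunctive syllogism: P ∨ Q, ¬P ⊢ Q
Disjunction: the tile is red ∨ the tile is green
We know it is not the case that the tile is green.
By disjunctive syllogism, the other disjunct must be true.

The tile is red


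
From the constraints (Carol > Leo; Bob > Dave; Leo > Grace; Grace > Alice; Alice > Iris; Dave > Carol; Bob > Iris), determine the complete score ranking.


Constraints: Carol > Leo; Bob > Dave; Leo > Grace; Grace > Alice; Alice > Iris; Dave > Carol; Bob > Iris
Method: at each step, the next-highest is the one remaining person who never appears on the smaller side of a constraint between remaining people.
  Step 1: remaining {Carol, Iris, Bob, Leo, Alice, Dave, Grace}; on the smaller side: {Carol, Iris, Leo, Alice, Dave, Grace} → Bob is next (Bob > Dave; Bob > Iris).
  Step 2: remaining {Carol, Iris, Leo, Alice, Dave, Grace}; on the smaller side: {Carol, Iris, Leo, Alice, Grace} → Dave is next (Dave > Carol).
  Step 3: remaining {Carol, Iris, Leo, Alice, Grace}; on the smaller side: {Iris, Leo, Alice, Grace} → Carol is next (Carol > Leo).
  Step 4: remaining {Iris, Leo, Alice, Grace}; on the smaller side: {Iris, Alice, Grace} → Leo is next (Leo > Grace).
  Step 5: remaining {Iris, Alice, Grace}; on the smaller side: {Iris, Alice} → Grace is next (Grace > Alice).
  Step 6: remaining {Iris, Alice}; on the smaller side: {Iris} → Alice is next (Alice > Iris).
  Step 7: only Iris remains → lowest.
Final ranking (highest to lowest):

Bob > Dave > Carol > Leo > Grace > Alice > Iris


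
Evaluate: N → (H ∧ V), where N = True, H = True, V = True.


N = True, H = True, V = True
Step 1: H ∧ V = True AND True = True
Step 2: N → (True): false only when N=True and consequent=False.
Result: True

True


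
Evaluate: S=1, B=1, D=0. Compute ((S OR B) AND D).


S OR B = 1|1 = 1
1 AND 0 = 0

0


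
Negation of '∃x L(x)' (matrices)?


Original: ∃x L(x)
Rule: ¬∀→∃, ¬∃→∀, negate predicate.
Negation: ∀x ¬L(x)

∀x ¬L(x)


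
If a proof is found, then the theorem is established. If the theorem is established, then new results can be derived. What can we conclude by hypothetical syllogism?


Hypothetical syllogism: P → Q, Q → R ⊢ P → R
Premise 1: a proof is found → the theorem is established
Premise 2: the theorem is established → new results can be derived
Chain the implications: the middle term (the theorem is established) links the two.
Conclusion: If a proof is found, then new results can be derived.

If a proof is found, then new results can be derived.


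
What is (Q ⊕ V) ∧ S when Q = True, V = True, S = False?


Q = True, V = True, S = False
Step 1: Q ⊕ V = True XOR True = False
Step 2: False ∧ S = False AND False = False
XOR true when exactly one of Q,V is true; then AND with S.

False


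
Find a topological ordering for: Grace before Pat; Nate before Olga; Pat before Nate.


Constraints: Grace before Pat; Nate before Olga; Pat before Nate
Method: repeatedly schedule the remaining task that has no remaining task required before it.
  Step 1: remaining {Olga, Grace, Pat, Nate}; every task except Grace still has a predecessor pending → schedule Grace.
  Step 2: remaining {Olga, Pat, Nate}; every task except Pat still has a predecessor pending → schedule Pat.
  Step 3: remaining {Olga, Nate}; every task except Nate still has a predecessor pending → schedule Nate.
  Step 4: only Olga remains → schedule Olga.
Resulting order:

Grace → Pat → Nate → Olga


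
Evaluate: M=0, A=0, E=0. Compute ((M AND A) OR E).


M AND A = 0&0 = 0
0 OR 0 = 0

0


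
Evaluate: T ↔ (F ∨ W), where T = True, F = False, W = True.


T = True, F = False, W = True
Step 1: F ∨ W = False OR True = True
Step 2: T ↔ (True): true when both sides have same truth value.
Result: True ↔ True = True

True


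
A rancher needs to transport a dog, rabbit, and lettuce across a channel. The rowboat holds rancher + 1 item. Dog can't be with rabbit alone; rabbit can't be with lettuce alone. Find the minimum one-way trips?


1. rancher+rabbit → 2. rancher ← 3. rancher+dog → 4. rancher+rabbit ← 5. rancher+lettuce → 6. rancher ← 7. rancher+rabbit →
Minimum trips = 7

7


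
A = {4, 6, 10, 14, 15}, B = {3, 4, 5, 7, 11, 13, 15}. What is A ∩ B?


A = {4, 6, 10, 14, 15}
B = {3, 4, 5, 7, 11, 13, 15}
Operation: intersection
Elements in both: 4, 15

{4, 15}


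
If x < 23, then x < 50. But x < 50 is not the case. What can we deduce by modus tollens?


Modus tollens: P → Q, ¬Q ⊢ ¬P
P: x < 23
Q: x < 50
We have P → Q and Q is false.
By modus tollens, P must be false.

It is not the case that x < 23


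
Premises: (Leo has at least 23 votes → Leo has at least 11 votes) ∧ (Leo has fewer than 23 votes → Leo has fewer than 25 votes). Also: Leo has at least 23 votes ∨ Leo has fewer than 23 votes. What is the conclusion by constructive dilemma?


Constructive dilemma: (P → Q) ∧ (R → S), P ∨ R ⊢ Q ∨ S
Premise 1: Leo has at least 23 votes → Leo has at least 11 votes
Premise 2: Leo has fewer than 23 votes → Leo has fewer than 25 votes
Premise 3: Leo has at least 23 votes ∨ Leo has fewer than 23 votes
Case 1: Assuming Leo has at least 23 votes, then by Premise 1, Leo has at least 11 votes.
Case 2: Assuming Leo has fewer than 23 votes, then by Premise 2, Leo has fewer than 25 votes.
Since one of Leo has at least 23 votes or Leo has fewer than 23 votes must hold, we get Leo has at least 11 votes or Leo has fewer than 25 votes.

Leo has at least 11 votes or Leo has fewer than 25 votes.


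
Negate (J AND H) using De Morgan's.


De Morgan's law: ¬(P ∧ Q) ≡ ¬P ∨ ¬Q
¬(J ∧ H) = ¬J ∨ ¬H

¬J ∨ ¬H


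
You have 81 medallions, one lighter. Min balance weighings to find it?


Each weighing has 3 outcomes (left heavy / balance / right heavy), so k weighings distinguish at most 3^k cases; splitting into three near-equal groups achieves this.
Need 3^k ≥ 81: 3^3 = 27 < 81 ≤ 3^4 = 81
k = ⌈log₃(81)⌉ = 4

4


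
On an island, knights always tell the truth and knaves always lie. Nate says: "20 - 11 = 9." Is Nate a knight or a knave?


Statement: "20 - 11 = 9."
Actual: 20 - 11 = 9
Claimed: 9
Statement is TRUE → Nate tells the truth → Knight

Knight


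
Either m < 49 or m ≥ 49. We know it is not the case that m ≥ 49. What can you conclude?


Disjunctive syllogism: P ∨ Q, ¬P ⊢ Q
Disjunction: m < 49 ∨ m ≥ 49
We know it is not the case that m ≥ 49.
By disjunctive syllogism, the other disjunct must be true.

m < 49


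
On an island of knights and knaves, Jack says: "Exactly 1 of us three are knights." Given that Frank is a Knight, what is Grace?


Jack claims exactly 1 knights among Jack, Frank, Grace.
Given: Frank is a Knight.

Case 1: Jack is a Knight (tells truth)
  Then exactly 1 of the three are knights.
  Counting Jack, Frank: 2 knight(s) so far. Need -1 more → impossible.
Case 2: Jack is a Knave (lies)
  Then the count is NOT 1.
  If Grace = Knave, count = 1 = 1 → claim would be true, contradicts lie.
  If Grace = Knight, count = 2 ≠ 1 → lie confirmed ✓

Grace is a Knight.

Knight


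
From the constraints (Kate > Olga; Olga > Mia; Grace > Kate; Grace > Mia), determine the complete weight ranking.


Constraints: Kate > Olga; Olga > Mia; Grace > Kate; Grace > Mia
Method: at each step, the next-highest is the one remaining person who never appears on the smaller side of a constraint between remaining people.
  Step 1: remaining {Olga, Kate, Grace, Mia}; on the smaller side: {Olga, Kate, Mia} → Grace is next (Grace > Kate; Grace > Mia).
  Step 2: remaining {Olga, Kate, Mia}; on the smaller side: {Olga, Mia} → Kate is next (Kate > Olga).
  Step 3: remaining {Olga, Mia}; on the smaller side: {Mia} → Olga is next (Olga > Mia).
  Step 4: only Mia remains → lowest.
Final ranking (highest to lowest):

Grace > Kate > Olga > Mia


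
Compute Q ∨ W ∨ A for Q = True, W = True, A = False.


Q = True, W = True, A = False
Step 1: Q ∨ W = True OR True = True
Step 2: True ∨ A = True OR False = True
OR is true when at least one operand is true.

True


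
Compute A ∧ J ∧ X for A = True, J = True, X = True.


A = True, J = True, X = True
Step 1: A ∧ J = True AND True = True
Step 2: (True) ∧ X = (True) AND True = True
AND is true only when ALL operands are true.

True


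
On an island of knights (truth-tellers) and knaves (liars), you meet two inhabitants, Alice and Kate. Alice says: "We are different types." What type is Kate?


Alice says: "We are different types."
Case 1: Alice is a Knight (truth-teller)
  Statement is true → they ARE different → Kate is a Knave
Case 2: Alice is a Knave (liar)
  Statement is false → they are NOT different → Kate is a Knave
In both cases, Kate is a Knave.

Knave


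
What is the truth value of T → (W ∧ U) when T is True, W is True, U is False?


T = True, W = True, U = False
Step 1: W ∧ U = True AND False = False
Step 2: T → (False): false only when T=True and consequent=False.
Result: False

False


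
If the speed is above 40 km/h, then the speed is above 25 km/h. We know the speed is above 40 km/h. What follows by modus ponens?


Modus ponens: P → Q, P ⊢ Q
P: the speed is above 40 km/h
Q: the speed is above 25 km/h
We have P → Q and P is true.
By modus ponens, Q must be true.

The speed is above 25 km/h


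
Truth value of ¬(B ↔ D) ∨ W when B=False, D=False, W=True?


B = False, D = False, W = True
Expression: ¬(B ↔ D) ∨ W
Step 1: B ↔ D = (False iff False) = True
Step 2: ¬(B ↔ D) = NOT True = False
Step 3: (False) ∨ W = False OR True = True

True


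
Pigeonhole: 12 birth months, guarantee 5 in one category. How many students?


Pigeonhole: to guarantee k in one of n categories, need (k-1)×n + 1.
k = 5, n = 12
Minimum = (5-1) × 12 + 1 = 4 × 12 + 1

49


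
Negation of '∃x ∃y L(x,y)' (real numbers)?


Original: ∃x ∃y L(x,y)
Rule: ¬∀→∃, ¬∃→∀, negate predicate.
Negation: ∀x ∀y ¬L(x,y)

∀x ∀y ¬L(x,y)


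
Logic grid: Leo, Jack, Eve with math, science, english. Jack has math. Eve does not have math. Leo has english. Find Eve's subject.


From clues:
  Jack → math
  Leo → english
By elimination, Eve gets the remaining.

science


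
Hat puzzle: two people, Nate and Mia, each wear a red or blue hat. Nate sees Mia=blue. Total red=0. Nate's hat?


Total red = 0, Mia = blue
Red accounted for: 0
Remaining for Nate: 0
Nate's hat is blue.

blue


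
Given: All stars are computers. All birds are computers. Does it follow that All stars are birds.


Premise 1: All stars are computers.
Premise 2: All birds are computers.
Conclusion: All stars are birds.
Fallacy: undistributed middle. computers is predicate in both.
Counterexample: stars and birds could be disjoint subsets of computers.

Invalid


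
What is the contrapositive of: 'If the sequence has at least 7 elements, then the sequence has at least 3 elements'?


Original: If the sequence has at least 7 elements, then the sequence has at least 3 elements
Contrapositive: If ¬Q, then ¬P
Negate Q: not (the sequence has at least 3 elements)
Negate P: not (the sequence has at least 7 elements)

If not (the sequence has at least 3 elements), then not (the sequence has at least 7 elements).


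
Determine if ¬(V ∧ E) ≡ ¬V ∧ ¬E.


Expression 1: ¬(V ∧ E)
Expression 2: ¬V ∧ ¬E
Truth table (V E | Expr1 Expr2):
  T T |   F     F
  T F |   T     F   ← differ
  F T |   T     F   ← differ
  F F |   T     T
Counterexample: V=T, E=F gives Expr1 = T but Expr2 = F, so the expressions are NOT logically equivalent.

No


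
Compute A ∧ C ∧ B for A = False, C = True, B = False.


A = False, C = True, B = False
Step 1: A ∧ C = False AND True = False
Step 2: (False) ∧ B = (False) AND False = False
AND is true only when ALL operands are true.

False


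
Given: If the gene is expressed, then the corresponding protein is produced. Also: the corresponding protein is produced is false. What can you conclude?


Modus tollens: P → Q, ¬Q ⊢ ¬P
P: the gene is expressed
Q: the corresponding protein is produced
We have P → Q and Q is false.
By modus tollens, P must be false.

It is not the case that the gene is expressed


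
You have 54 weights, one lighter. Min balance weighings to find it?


Each weighing has 3 outcomes (left heavy / balance / right heavy), so k weighings distinguish at most 3^k cases; splitting into three near-equal groups achieves this.
Need 3^k ≥ 54: 3^3 = 27 < 54 ≤ 3^4 = 81
k = ⌈log₃(54)⌉ = 4

4


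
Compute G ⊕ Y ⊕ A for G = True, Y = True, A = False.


G = True, Y = True, A = False
Step 1: G ⊕ Y = True XOR True = False
Step 2: False ⊕ A = False XOR False = False
XOR is true when an odd number of operands are true.

False


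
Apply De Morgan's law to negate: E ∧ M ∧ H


De Morgan's law: ¬(P ∧ Q ∧ R) ≡ ¬P ∨ ¬Q ∨ ¬R
¬(E ∧ M ∧ H) = ¬E ∨ ¬M ∨ ¬H

¬E ∨ ¬M ∨ ¬H


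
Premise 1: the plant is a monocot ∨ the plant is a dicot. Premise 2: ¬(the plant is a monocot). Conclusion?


Disjunctive syllogism: P ∨ Q, ¬P ⊢ Q
Disjunction: the plant is a monocot ∨ the plant is a dicot
We know it is not the case that the plant is a monocot.
By disjunctive syllogism, the other disjunct must be true.

The plant is a dicot


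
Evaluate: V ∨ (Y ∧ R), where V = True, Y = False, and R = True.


V = True, Y = False, R = True
Step 1: Y ∧ R = False AND True = False
Step 2: V ∨ False = True OR False = True
AND evaluated first (higher precedence); then OR applied.

True


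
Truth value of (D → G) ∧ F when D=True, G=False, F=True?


D = True, G = False, F = True
Expression: (D → G) ∧ F
Step 1: D → G = True → False (false only if D=True, G=False) = False
Step 2: (False) ∧ F = False AND True = False

False


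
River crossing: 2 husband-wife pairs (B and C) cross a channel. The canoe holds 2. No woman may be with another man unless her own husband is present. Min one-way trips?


Label couples B and C.
1. WB+WC → (far: WB,WC; near: HB,HC)
2. WB ←   (far: WC; near: HB,HC,WB)
3. HB+HC → (far: HB,HC,WC; near: WB)
4. HB ←   (far: HC,WC; near: HB,WB)  — HB returns, since WB is alone on near bank
5. HB+WB → (far: all four; near: empty)
Every state respects the constraint.
Minimum trips = 5

5


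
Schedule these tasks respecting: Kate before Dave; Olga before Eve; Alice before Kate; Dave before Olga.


Constraints: Kate before Dave; Olga before Eve; Alice before Kate; Dave before Olga
Method: repeatedly schedule the remaining task that has no remaining task required before it.
  Step 1: remaining {Kate, Olga, Dave, Alice, Eve}; every task except Alice still has a predecessor pending → schedule Alice.
  Step 2: remaining {Kate, Olga, Dave, Eve}; every task except Kate still has a predecessor pending → schedule Kate.
  Step 3: remaining {Olga, Dave, Eve}; every task except Dave still has a predecessor pending → schedule Dave.
  Step 4: remaining {Olga, Eve}; every task except Olga still has a predecessor pending → schedule Olga.
  Step 5: only Eve remains → schedule Eve.
Resulting order:

Alice → Kate → Dave → Olga → Eve


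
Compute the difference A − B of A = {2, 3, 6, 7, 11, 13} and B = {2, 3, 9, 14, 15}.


A = {2, 3, 6, 7, 11, 13}
B = {2, 3, 9, 14, 15}
Operation: difference A − B
In A but not B: 6, 7, 11, 13

{6, 7, 11, 13}


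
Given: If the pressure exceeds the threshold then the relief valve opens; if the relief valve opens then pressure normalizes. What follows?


Hypothetical syllogism: P → Q, Q → R ⊢ P → R
Premise 1: the pressure exceeds the threshold → the relief valve opens
Premise 2: the relief valve opens → pressure normalizes
Chain the implications: the middle term (the relief valve opens) links the two.
Conclusion: If the pressure exceeds the threshold, then pressure normalizes.

If the pressure exceeds the threshold, then pressure normalizes.


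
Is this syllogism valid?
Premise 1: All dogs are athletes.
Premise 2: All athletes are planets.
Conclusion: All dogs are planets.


Premise 1: All dogs are athletes.
Premise 2: All athletes are planets.
Conclusion: All dogs are planets.
Barbara syllogism (AAA-1): All A are B, All B are C → All A are C.
Middle term (athletes) distributed in premise 2.

Valid


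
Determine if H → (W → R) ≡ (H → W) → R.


Expression 1: H → (W → R)
Expression 2: (H → W) → R
Truth table (H W R | Expr1 Expr2):
  T T T |   T     T
  T T F |   F     F
  T F T |   T     T
  T F F |   T     T
  F T T |   T     T
  F T F |   T     F   ← differ
  F F T |   T     T
  F F F |   T     F   ← differ
Counterexample: H=F, W=T, R=F gives Expr1 = T but Expr2 = F, so the expressions are NOT logically equivalent.

No


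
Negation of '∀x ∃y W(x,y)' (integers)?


Original: ∀x ∃y W(x,y)
Rule: ¬∀→∃, ¬∃→∀, negate predicate.
Negation: ∃x ∀y ¬W(x,y)

∃x ∀y ¬W(x,y)


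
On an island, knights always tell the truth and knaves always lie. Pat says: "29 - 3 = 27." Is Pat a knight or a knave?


Statement: "29 - 3 = 27."
Actual: 29 - 3 = 26
Claimed: 27
Statement is FALSE → Pat lies → Knave

Knave


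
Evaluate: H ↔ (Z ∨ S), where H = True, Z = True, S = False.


H = True, Z = True, S = False
Step 1: Z ∨ S = True OR False = True
Step 2: H ↔ (True): true when both sides have same truth value.
Result: True ↔ True = True

True


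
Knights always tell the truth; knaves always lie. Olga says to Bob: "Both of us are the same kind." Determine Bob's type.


Olga says: "Both of us are the same kind."
Case 1: Olga is a Knight (truth-teller)
  Statement is true → they ARE the same → Bob is also a Knight
Case 2: Olga is a Knave (liar)
  Statement is false → they are NOT the same → Bob is a Knight
In both cases, Bob is a Knight.

Knight


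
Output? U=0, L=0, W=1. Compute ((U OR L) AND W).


U OR L = 0|0 = 0
0 AND 1 = 0

0


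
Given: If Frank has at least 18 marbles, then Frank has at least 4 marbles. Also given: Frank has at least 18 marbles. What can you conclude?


Modus ponens: P → Q, P ⊢ Q
P: Frank has at least 18 marbles
Q: Frank has at least 4 marbles
We have P → Q and P is true.
By modus ponens, Q must be true.

Frank has at least 4 marbles
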